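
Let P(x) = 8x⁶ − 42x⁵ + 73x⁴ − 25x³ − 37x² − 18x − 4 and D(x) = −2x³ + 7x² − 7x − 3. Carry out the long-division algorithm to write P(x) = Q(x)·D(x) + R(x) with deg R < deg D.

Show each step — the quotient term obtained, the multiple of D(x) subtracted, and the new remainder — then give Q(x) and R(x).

Q(x) = −4x³ + 7x² + 2x + 1; R(x) = −9x² − 5x − 1

Step 1: lead(8x⁶ − 42x⁵ + 73x⁴ − 25x³ − 37x² − 18x − 4) ÷ lead(D) = 8x⁶ ÷ −2x³ = −4x³. Subtract (−4x³)·D = 8x⁶ − 28x⁵ + 28x⁴ + 12x³. Remainder: −14x⁵ + 45x⁴ − 37x³ − 37x² − 18x − 4.
Step 2: lead(−14x⁵ + 45x⁴ − 37x³ − 37x² − 18x − 4) ÷ lead(D) = −14x⁵ ÷ −2x³ = 7x². Subtract (7x²)·D = −14x⁵ + 49x⁴ − 49x³ − 21x². Remainder: −4x⁴ + 12x³ − 16x² − 18x − 4.
Step 3: lead(−4x⁴ + 12x³ − 16x² − 18x − 4) ÷ lead(D) = −4x⁴ ÷ −2x³ = 2x. Subtract (2x)·D = −4x⁴ + 14x³ − 14x² − 6x. Remainder: −2x³ − 2x² − 12x − 4.
Step 4: lead(−2x³ − 2x² − 12x − 4) ÷ lead(D) = −2x³ ÷ −2x³ = 1. Subtract (1)·D = −2x³ + 7x² − 7x − 3. Remainder: −9x² − 5x − 1.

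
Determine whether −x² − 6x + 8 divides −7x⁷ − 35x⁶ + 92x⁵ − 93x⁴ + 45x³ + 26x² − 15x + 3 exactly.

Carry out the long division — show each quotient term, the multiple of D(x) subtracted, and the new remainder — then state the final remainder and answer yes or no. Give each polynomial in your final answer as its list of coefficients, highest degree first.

Step 1: lead(−7x⁷ − 35x⁶ + 92x⁵ − 93x⁴ + 45x³ + 26x² − 15x + 3) ÷ lead(D) = −7x⁷ ÷ −x² = 7x⁵. Subtract (7x⁵)·D = −7x⁷ − 42x⁶ + 56x⁵. Remainder: 7x⁶ + 36x⁵ − 93x⁴ + 45x³ + 26x² − 15x + 3.
Step 2: lead(7x⁶ + 36x⁵ − 93x⁴ + 45x³ + 26x² − 15x + 3) ÷ lead(D) = 7x⁶ ÷ −x² = −7x⁴. Subtract (−7x⁴)·D = 7x⁶ + 42x⁵ − 56x⁴. Remainder: −6x⁵ − 37x⁴ + 45x³ + 26x² − 15x + 3.
Step 3: lead(−6x⁵ − 37x⁴ + 45x³ + 26x² − 15x + 3) ÷ lead(D) = −6x⁵ ÷ −x² = 6x³. Subtract (6x³)·D = −6x⁵ − 36x⁴ + 48x³. Remainder: −x⁴ − 3x³ + 26x² − 15x + 3.
Step 4: lead(−x⁴ − 3x³ + 26x² − 15x + 3) ÷ lead(D) = −x⁴ ÷ −x² = x². Subtract (x²)·D = −x⁴ − 6x³ + 8x². Remainder: 3x³ + 18x² − 15x + 3.
Step 5: lead(3x³ + 18x² − 15x + 3) ÷ lead(D) = 3x³ ÷ −x² = −3x. Subtract (−3x)·D = 3x³ + 18x² − 24x. Remainder: 9x + 3.

R = [9, 3], so D(x) is not a factor of P(x). no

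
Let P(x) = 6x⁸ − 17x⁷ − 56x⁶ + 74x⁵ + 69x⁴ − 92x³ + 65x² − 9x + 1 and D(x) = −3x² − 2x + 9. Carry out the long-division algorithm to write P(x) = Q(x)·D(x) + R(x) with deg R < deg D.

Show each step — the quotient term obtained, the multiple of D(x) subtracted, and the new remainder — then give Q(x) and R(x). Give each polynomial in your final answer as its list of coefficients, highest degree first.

Q = [-2, 7, 8, -9, 7, -1, 0]; R = [1]

Step 1: lead(6x⁸ − 17x⁷ − 56x⁶ + 74x⁵ + 69x⁴ − 92x³ + 65x² − 9x + 1) ÷ lead(D) = 6x⁸ ÷ −3x² = −2x⁶. Subtract (−2x⁶)·D = 6x⁸ + 4x⁷ − 18x⁶. Remainder: −21x⁷ − 38x⁶ + 74x⁵ + 69x⁴ − 92x³ + 65x² − 9x + 1.
Step 2: lead(−21x⁷ − 38x⁶ + 74x⁵ + 69x⁴ − 92x³ + 65x² − 9x + 1) ÷ lead(D) = −21x⁷ ÷ −3x² = 7x⁵. Subtract (7x⁵)·D = −21x⁷ − 14x⁶ + 63x⁵. Remainder: −24x⁶ + 11x⁵ + 69x⁴ − 92x³ + 65x² − 9x + 1.
Step 3: lead(−24x⁶ + 11x⁵ + 69x⁴ − 92x³ + 65x² − 9x + 1) ÷ lead(D) = −24x⁶ ÷ −3x² = 8x⁴. Subtract (8x⁴)·D = −24x⁶ − 16x⁵ + 72x⁴. Remainder: 27x⁵ − 3x⁴ − 92x³ + 65x² − 9x + 1.
Step 4: lead(27x⁵ − 3x⁴ − 92x³ + 65x² − 9x + 1) ÷ lead(D) = 27x⁵ ÷ −3x² = −9x³. Subtract (−9x³)·D = 27x⁵ + 18x⁴ − 81x³. Remainder: −21x⁴ − 11x³ + 65x² − 9x + 1.
Step 5: lead(−21x⁴ − 11x³ + 65x² − 9x + 1) ÷ lead(D) = −21x⁴ ÷ −3x² = 7x². Subtract (7x²)·D = −21x⁴ − 14x³ + 63x². Remainder: 3x³ + 2x² − 9x + 1.
Step 6: lead(3x³ + 2x² − 9x + 1) ÷ lead(D) = 3x³ ÷ −3x² = −x. Subtract (−x)·D = 3x³ + 2x² − 9x. Remainder: 1.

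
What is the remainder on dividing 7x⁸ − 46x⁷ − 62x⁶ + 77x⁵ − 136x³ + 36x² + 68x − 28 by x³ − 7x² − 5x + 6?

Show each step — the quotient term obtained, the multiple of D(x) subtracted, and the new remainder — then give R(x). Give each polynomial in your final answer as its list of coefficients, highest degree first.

R = [-4]

Step 1: lead(7x⁸ − 46x⁷ − 62x⁶ + 77x⁵ − 136x³ + 36x² + 68x − 28) ÷ lead(D) = 7x⁸ ÷ x³ = 7x⁵. Subtract (7x⁵)·D = 7x⁸ − 49x⁷ − 35x⁶ + 42x⁵. Remainder: 3x⁷ − 27x⁶ + 35x⁵ − 136x³ + 36x² + 68x − 28.
Step 2: lead(3x⁷ − 27x⁶ + 35x⁵ − 136x³ + 36x² + 68x − 28) ÷ lead(D) = 3x⁷ ÷ x³ = 3x⁴. Subtract (3x⁴)·D = 3x⁷ − 21x⁶ − 15x⁵ + 18x⁴. Remainder: −6x⁶ + 50x⁵ − 18x⁴ − 136x³ + 36x² + 68x − 28.
Step 3: lead(−6x⁶ + 50x⁵ − 18x⁴ − 136x³ + 36x² + 68x − 28) ÷ lead(D) = −6x⁶ ÷ x³ = −6x³. Subtract (−6x³)·D = −6x⁶ + 42x⁵ + 30x⁴ − 36x³. Remainder: 8x⁵ − 48x⁴ − 100x³ + 36x² + 68x − 28.
Step 4: lead(8x⁵ − 48x⁴ − 100x³ + 36x² + 68x − 28) ÷ lead(D) = 8x⁵ ÷ x³ = 8x². Subtract (8x²)·D = 8x⁵ − 56x⁴ − 40x³ + 48x². Remainder: 8x⁴ − 60x³ − 12x² + 68x − 28.
Step 5: lead(8x⁴ − 60x³ − 12x² + 68x − 28) ÷ lead(D) = 8x⁴ ÷ x³ = 8x. Subtract (8x)·D = 8x⁴ − 56x³ − 40x² + 48x. Remainder: −4x³ + 28x² + 20x − 28.
Step 6: lead(−4x³ + 28x² + 20x − 28) ÷ lead(D) = −4x³ ÷ x³ = −4. Subtract (−4)·D = −4x³ + 28x² + 20x − 24. Remainder: −4.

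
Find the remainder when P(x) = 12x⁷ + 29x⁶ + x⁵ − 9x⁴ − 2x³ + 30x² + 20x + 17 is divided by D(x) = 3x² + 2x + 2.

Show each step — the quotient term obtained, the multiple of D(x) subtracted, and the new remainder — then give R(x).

R(x) = −8x + 1

Step 1: lead(12x⁷ + 29x⁶ + x⁵ − 9x⁴ − 2x³ + 30x² + 20x + 17) ÷ lead(D) = 12x⁷ ÷ 3x² = 4x⁵. Subtract (4x⁵)·D = 12x⁷ + 8x⁶ + 8x⁵. Remainder: 21x⁶ − 7x⁵ − 9x⁴ − 2x³ + 30x² + 20x + 17.
Step 2: lead(21x⁶ − 7x⁵ − 9x⁴ − 2x³ + 30x² + 20x + 17) ÷ lead(D) = 21x⁶ ÷ 3x² = 7x⁴. Subtract (7x⁴)·D = 21x⁶ + 14x⁵ + 14x⁴. Remainder: −21x⁵ − 23x⁴ − 2x³ + 30x² + 20x + 17.
Step 3: lead(−21x⁵ − 23x⁴ − 2x³ + 30x² + 20x + 17) ÷ lead(D) = −21x⁵ ÷ 3x² = −7x³. Subtract (−7x³)·D = −21x⁵ − 14x⁴ − 14x³. Remainder: −9x⁴ + 12x³ + 30x² + 20x + 17.
Step 4: lead(−9x⁴ + 12x³ + 30x² + 20x + 17) ÷ lead(D) = −9x⁴ ÷ 3x² = −3x². Subtract (−3x²)·D = −9x⁴ − 6x³ − 6x². Remainder: 18x³ + 36x² + 20x + 17.
Step 5: lead(18x³ + 36x² + 20x + 17) ÷ lead(D) = 18x³ ÷ 3x² = 6x. Subtract (6x)·D = 18x³ + 12x² + 12x. Remainder: 24x² + 8x + 17.
Step 6: lead(24x² + 8x + 17) ÷ lead(D) = 24x² ÷ 3x² = 8. Subtract (8)·D = 24x² + 16x + 16. Remainder: −8x + 1.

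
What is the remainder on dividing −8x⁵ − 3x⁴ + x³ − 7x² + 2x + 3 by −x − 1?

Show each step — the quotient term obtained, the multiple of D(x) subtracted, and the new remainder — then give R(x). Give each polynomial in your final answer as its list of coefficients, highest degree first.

Step 1: lead(−8x⁵ − 3x⁴ + x³ − 7x² + 2x + 3) ÷ lead(D) = −8x⁵ ÷ −x = 8x⁴. Subtract (8x⁴)·D = −8x⁵ − 8x⁴. Remainder: 5x⁴ + x³ − 7x² + 2x + 3.
Step 2: lead(5x⁴ + x³ − 7x² + 2x + 3) ÷ lead(D) = 5x⁴ ÷ −x = −5x³. Subtract (−5x³)·D = 5x⁴ + 5x³. Remainder: −4x³ − 7x² + 2x + 3.
Step 3: lead(−4x³ − 7x² + 2x + 3) ÷ lead(D) = −4x³ ÷ −x = 4x². Subtract (4x²)·D = −4x³ − 4x². Remainder: −3x² + 2x + 3.
Step 4: lead(−3x² + 2x + 3) ÷ lead(D) = −3x² ÷ −x = 3x. Subtract (3x)·D = −3x² − 3x. Remainder: 5x + 3.
Step 5: lead(5x + 3) ÷ lead(D) = 5x ÷ −x = −5. Subtract (−5)·D = 5x + 5. Remainder: −2.

R = [-2]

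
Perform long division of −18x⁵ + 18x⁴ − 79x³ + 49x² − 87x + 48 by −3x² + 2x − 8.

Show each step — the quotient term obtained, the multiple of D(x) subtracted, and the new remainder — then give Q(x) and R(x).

Step 1: lead(−18x⁵ + 18x⁴ − 79x³ + 49x² − 87x + 48) ÷ lead(D) = −18x⁵ ÷ −3x² = 6x³. Subtract (6x³)·D = −18x⁵ + 12x⁴ − 48x³. Remainder: 6x⁴ − 31x³ + 49x² − 87x + 48.
Step 2: lead(6x⁴ − 31x³ + 49x² − 87x + 48) ÷ lead(D) = 6x⁴ ÷ −3x² = −2x². Subtract (−2x²)·D = 6x⁴ − 4x³ + 16x². Remainder: −27x³ + 33x² − 87x + 48.
Step 3: lead(−27x³ + 33x² − 87x + 48) ÷ lead(D) = −27x³ ÷ −3x² = 9x. Subtract (9x)·D = −27x³ + 18x² − 72x. Remainder: 15x² − 15x + 48.
Step 4: lead(15x² − 15x + 48) ÷ lead(D) = 15x² ÷ −3x² = −5. Subtract (−5)·D = 15x² − 10x + 40. Remainder: −5x + 8.

Q(x) = 6x³ − 2x² + 9x − 5; R(x) = −5x + 8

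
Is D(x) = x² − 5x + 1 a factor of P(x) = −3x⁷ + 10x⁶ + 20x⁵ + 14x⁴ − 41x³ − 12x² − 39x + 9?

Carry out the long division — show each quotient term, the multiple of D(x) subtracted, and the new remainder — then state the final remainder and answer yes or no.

Step 1: lead(−3x⁷ + 10x⁶ + 20x⁵ + 14x⁴ − 41x³ − 12x² − 39x + 9) ÷ lead(D) = −3x⁷ ÷ x² = −3x⁵. Subtract (−3x⁵)·D = −3x⁷ + 15x⁶ − 3x⁵. Remainder: −5x⁶ + 23x⁵ + 14x⁴ − 41x³ − 12x² − 39x + 9.
Step 2: lead(−5x⁶ + 23x⁵ + 14x⁴ − 41x³ − 12x² − 39x + 9) ÷ lead(D) = −5x⁶ ÷ x² = −5x⁴. Subtract (−5x⁴)·D = −5x⁶ + 25x⁵ − 5x⁴. Remainder: −2x⁵ + 19x⁴ − 41x³ − 12x² − 39x + 9.
Step 3: lead(−2x⁵ + 19x⁴ − 41x³ − 12x² − 39x + 9) ÷ lead(D) = −2x⁵ ÷ x² = −2x³. Subtract (−2x³)·D = −2x⁵ + 10x⁴ − 2x³. Remainder: 9x⁴ − 39x³ − 12x² − 39x + 9.
Step 4: lead(9x⁴ − 39x³ − 12x² − 39x + 9) ÷ lead(D) = 9x⁴ ÷ x² = 9x². Subtract (9x²)·D = 9x⁴ − 45x³ + 9x². Remainder: 6x³ − 21x² − 39x + 9.
Step 5: lead(6x³ − 21x² − 39x + 9) ÷ lead(D) = 6x³ ÷ x² = 6x. Subtract (6x)·D = 6x³ − 30x² + 6x. Remainder: 9x² − 45x + 9.
Step 6: lead(9x² − 45x + 9) ÷ lead(D) = 9x² ÷ x² = 9. Subtract (9)·D = 9x² − 45x + 9. Remainder: 0.

R(x) = 0, so D(x) is a factor of P(x). yes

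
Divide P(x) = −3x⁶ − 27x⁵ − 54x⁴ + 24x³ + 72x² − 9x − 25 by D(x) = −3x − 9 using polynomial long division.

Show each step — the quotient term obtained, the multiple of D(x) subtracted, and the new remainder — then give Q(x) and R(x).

Q(x) = x⁵ + 6x⁴ − 8x² + 3; R(x) = 2

Step 1: lead(−3x⁶ − 27x⁵ − 54x⁴ + 24x³ + 72x² − 9x − 25) ÷ lead(D) = −3x⁶ ÷ −3x = x⁵. Subtract (x⁵)·D = −3x⁶ − 9x⁵. Remainder: −18x⁵ − 54x⁴ + 24x³ + 72x² − 9x − 25.
Step 2: lead(−18x⁵ − 54x⁴ + 24x³ + 72x² − 9x − 25) ÷ lead(D) = −18x⁵ ÷ −3x = 6x⁴. Subtract (6x⁴)·D = −18x⁵ − 54x⁴. Remainder: 24x³ + 72x² − 9x − 25.
Step 3: lead(24x³ + 72x² − 9x − 25) ÷ lead(D) = 24x³ ÷ −3x = −8x². Subtract (−8x²)·D = 24x³ + 72x². Remainder: −9x − 25.
Step 4: lead(−9x − 25) ÷ lead(D) = −9x ÷ −3x = 3. Subtract (3)·D = −9x − 27. Remainder: 2.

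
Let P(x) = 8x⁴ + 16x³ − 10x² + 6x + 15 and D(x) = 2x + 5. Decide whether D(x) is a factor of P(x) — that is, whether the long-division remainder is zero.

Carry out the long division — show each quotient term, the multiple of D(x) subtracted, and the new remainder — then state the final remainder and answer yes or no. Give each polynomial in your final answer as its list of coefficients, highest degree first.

Step 1: lead(8x⁴ + 16x³ − 10x² + 6x + 15) ÷ lead(D) = 8x⁴ ÷ 2x = 4x³. Subtract (4x³)·D = 8x⁴ + 20x³. Remainder: −4x³ − 10x² + 6x + 15.
Step 2: lead(−4x³ − 10x² + 6x + 15) ÷ lead(D) = −4x³ ÷ 2x = −2x². Subtract (−2x²)·D = −4x³ − 10x². Remainder: 6x + 15.
Step 3: lead(6x + 15) ÷ lead(D) = 6x ÷ 2x = 3. Subtract (3)·D = 6x + 15. Remainder: 0.

R = [0], so D(x) is a factor of P(x). yes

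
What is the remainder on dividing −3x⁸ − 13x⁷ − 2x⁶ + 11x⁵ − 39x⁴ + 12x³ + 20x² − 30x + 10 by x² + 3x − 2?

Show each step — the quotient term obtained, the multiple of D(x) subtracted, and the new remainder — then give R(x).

Step 1: lead(−3x⁸ − 13x⁷ − 2x⁶ + 11x⁵ − 39x⁴ + 12x³ + 20x² − 30x + 10) ÷ lead(D) = −3x⁸ ÷ x² = −3x⁶. Subtract (−3x⁶)·D = −3x⁸ − 9x⁷ + 6x⁶. Remainder: −4x⁷ − 8x⁶ + 11x⁵ − 39x⁴ + 12x³ + 20x² − 30x + 10.
Step 2: lead(−4x⁷ − 8x⁶ + 11x⁵ − 39x⁴ + 12x³ + 20x² − 30x + 10) ÷ lead(D) = −4x⁷ ÷ x² = −4x⁵. Subtract (−4x⁵)·D = −4x⁷ − 12x⁶ + 8x⁵. Remainder: 4x⁶ + 3x⁵ − 39x⁴ + 12x³ + 20x² − 30x + 10.
Step 3: lead(4x⁶ + 3x⁵ − 39x⁴ + 12x³ + 20x² − 30x + 10) ÷ lead(D) = 4x⁶ ÷ x² = 4x⁴. Subtract (4x⁴)·D = 4x⁶ + 12x⁵ − 8x⁴. Remainder: −9x⁵ − 31x⁴ + 12x³ + 20x² − 30x + 10.
Step 4: lead(−9x⁵ − 31x⁴ + 12x³ + 20x² − 30x + 10) ÷ lead(D) = −9x⁵ ÷ x² = −9x³. Subtract (−9x³)·D = −9x⁵ − 27x⁴ + 18x³. Remainder: −4x⁴ − 6x³ + 20x² − 30x + 10.
Step 5: lead(−4x⁴ − 6x³ + 20x² − 30x + 10) ÷ lead(D) = −4x⁴ ÷ x² = −4x². Subtract (−4x²)·D = −4x⁴ − 12x³ + 8x². Remainder: 6x³ + 12x² − 30x + 10.
Step 6: lead(6x³ + 12x² − 30x + 10) ÷ lead(D) = 6x³ ÷ x² = 6x. Subtract (6x)·D = 6x³ + 18x² − 12x. Remainder: −6x² − 18x + 10.
Step 7: lead(−6x² − 18x + 10) ÷ lead(D) = −6x² ÷ x² = −6. Subtract (−6)·D = −6x² − 18x + 12. Remainder: −2.

R(x) = −2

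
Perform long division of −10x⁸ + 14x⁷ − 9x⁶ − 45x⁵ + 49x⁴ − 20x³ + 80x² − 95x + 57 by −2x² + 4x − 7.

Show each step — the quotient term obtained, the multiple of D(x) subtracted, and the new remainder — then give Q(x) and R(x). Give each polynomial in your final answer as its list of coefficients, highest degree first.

Step 1: lead(−10x⁸ + 14x⁷ − 9x⁶ − 45x⁵ + 49x⁴ − 20x³ + 80x² − 95x + 57) ÷ lead(D) = −10x⁸ ÷ −2x² = 5x⁶. Subtract (5x⁶)·D = −10x⁸ + 20x⁷ − 35x⁶. Remainder: −6x⁷ + 26x⁶ − 45x⁵ + 49x⁴ − 20x³ + 80x² − 95x + 57.
Step 2: lead(−6x⁷ + 26x⁶ − 45x⁵ + 49x⁴ − 20x³ + 80x² − 95x + 57) ÷ lead(D) = −6x⁷ ÷ −2x² = 3x⁵. Subtract (3x⁵)·D = −6x⁷ + 12x⁶ − 21x⁵. Remainder: 14x⁶ − 24x⁵ + 49x⁴ − 20x³ + 80x² − 95x + 57.
Step 3: lead(14x⁶ − 24x⁵ + 49x⁴ − 20x³ + 80x² − 95x + 57) ÷ lead(D) = 14x⁶ ÷ −2x² = −7x⁴. Subtract (−7x⁴)·D = 14x⁶ − 28x⁵ + 49x⁴. Remainder: 4x⁵ − 20x³ + 80x² − 95x + 57.
Step 4: lead(4x⁵ − 20x³ + 80x² − 95x + 57) ÷ lead(D) = 4x⁵ ÷ −2x² = −2x³. Subtract (−2x³)·D = 4x⁵ − 8x⁴ + 14x³. Remainder: 8x⁴ − 34x³ + 80x² − 95x + 57.
Step 5: lead(8x⁴ − 34x³ + 80x² − 95x + 57) ÷ lead(D) = 8x⁴ ÷ −2x² = −4x². Subtract (−4x²)·D = 8x⁴ − 16x³ + 28x². Remainder: −18x³ + 52x² − 95x + 57.
Step 6: lead(−18x³ + 52x² − 95x + 57) ÷ lead(D) = −18x³ ÷ −2x² = 9x. Subtract (9x)·D = −18x³ + 36x² − 63x. Remainder: 16x² − 32x + 57.
Step 7: lead(16x² − 32x + 57) ÷ lead(D) = 16x² ÷ −2x² = −8. Subtract (−8)·D = 16x² − 32x + 56. Remainder: 1.

Q = [5, 3, -7, -2, -4, 9, -8]; R = [1]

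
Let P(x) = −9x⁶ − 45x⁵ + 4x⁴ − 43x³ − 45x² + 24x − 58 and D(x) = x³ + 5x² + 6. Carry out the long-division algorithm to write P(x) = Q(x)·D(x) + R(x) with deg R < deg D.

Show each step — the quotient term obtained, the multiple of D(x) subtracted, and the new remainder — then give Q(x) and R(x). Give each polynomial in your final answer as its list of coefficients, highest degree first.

Step 1: lead(−9x⁶ − 45x⁵ + 4x⁴ − 43x³ − 45x² + 24x − 58) ÷ lead(D) = −9x⁶ ÷ x³ = −9x³. Subtract (−9x³)·D = −9x⁶ − 45x⁵ − 54x³. Remainder: 4x⁴ + 11x³ − 45x² + 24x − 58.
Step 2: lead(4x⁴ + 11x³ − 45x² + 24x − 58) ÷ lead(D) = 4x⁴ ÷ x³ = 4x. Subtract (4x)·D = 4x⁴ + 20x³ + 24x. Remainder: −9x³ − 45x² − 58.
Step 3: lead(−9x³ − 45x² − 58) ÷ lead(D) = −9x³ ÷ x³ = −9. Subtract (−9)·D = −9x³ − 45x² − 54. Remainder: −4.

Q = [-9, 0, 4, -9]; R = [-4]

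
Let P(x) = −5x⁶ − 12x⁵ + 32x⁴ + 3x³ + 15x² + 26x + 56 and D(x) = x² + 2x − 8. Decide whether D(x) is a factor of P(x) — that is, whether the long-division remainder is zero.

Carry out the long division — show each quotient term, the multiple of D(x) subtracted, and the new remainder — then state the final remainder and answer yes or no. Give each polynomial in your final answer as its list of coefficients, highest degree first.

R = [0], so D(x) is a factor of P(x). yes

Step 1: lead(−5x⁶ − 12x⁵ + 32x⁴ + 3x³ + 15x² + 26x + 56) ÷ lead(D) = −5x⁶ ÷ x² = −5x⁴. Subtract (−5x⁴)·D = −5x⁶ − 10x⁵ + 40x⁴. Remainder: −2x⁵ − 8x⁴ + 3x³ + 15x² + 26x + 56.
Step 2: lead(−2x⁵ − 8x⁴ + 3x³ + 15x² + 26x + 56) ÷ lead(D) = −2x⁵ ÷ x² = −2x³. Subtract (−2x³)·D = −2x⁵ − 4x⁴ + 16x³. Remainder: −4x⁴ − 13x³ + 15x² + 26x + 56.
Step 3: lead(−4x⁴ − 13x³ + 15x² + 26x + 56) ÷ lead(D) = −4x⁴ ÷ x² = −4x². Subtract (−4x²)·D = −4x⁴ − 8x³ + 32x². Remainder: −5x³ − 17x² + 26x + 56.
Step 4: lead(−5x³ − 17x² + 26x + 56) ÷ lead(D) = −5x³ ÷ x² = −5x. Subtract (−5x)·D = −5x³ − 10x² + 40x. Remainder: −7x² − 14x + 56.
Step 5: lead(−7x² − 14x + 56) ÷ lead(D) = −7x² ÷ x² = −7. Subtract (−7)·D = −7x² − 14x + 56. Remainder: 0.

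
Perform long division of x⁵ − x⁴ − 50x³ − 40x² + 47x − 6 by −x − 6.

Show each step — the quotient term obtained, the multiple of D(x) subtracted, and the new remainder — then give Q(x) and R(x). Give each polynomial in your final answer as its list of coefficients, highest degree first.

Q = [-1, 7, 8, -8, 1]; R = [0]

Step 1: lead(x⁵ − x⁴ − 50x³ − 40x² + 47x − 6) ÷ lead(D) = x⁵ ÷ −x = −x⁴. Subtract (−x⁴)·D = x⁵ + 6x⁴. Remainder: −7x⁴ − 50x³ − 40x² + 47x − 6.
Step 2: lead(−7x⁴ − 50x³ − 40x² + 47x − 6) ÷ lead(D) = −7x⁴ ÷ −x = 7x³. Subtract (7x³)·D = −7x⁴ − 42x³. Remainder: −8x³ − 40x² + 47x − 6.
Step 3: lead(−8x³ − 40x² + 47x − 6) ÷ lead(D) = −8x³ ÷ −x = 8x². Subtract (8x²)·D = −8x³ − 48x². Remainder: 8x² + 47x − 6.
Step 4: lead(8x² + 47x − 6) ÷ lead(D) = 8x² ÷ −x = −8x. Subtract (−8x)·D = 8x² + 48x. Remainder: −x − 6.
Step 5: lead(−x − 6) ÷ lead(D) = −x ÷ −x = 1. Subtract (1)·D = −x − 6. Remainder: 0.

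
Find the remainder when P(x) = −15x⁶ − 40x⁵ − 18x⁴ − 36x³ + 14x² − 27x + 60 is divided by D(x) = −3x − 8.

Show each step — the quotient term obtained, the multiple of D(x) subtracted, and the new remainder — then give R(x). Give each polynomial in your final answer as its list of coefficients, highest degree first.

Step 1: lead(−15x⁶ − 40x⁵ − 18x⁴ − 36x³ + 14x² − 27x + 60) ÷ lead(D) = −15x⁶ ÷ −3x = 5x⁵. Subtract (5x⁵)·D = −15x⁶ − 40x⁵. Remainder: −18x⁴ − 36x³ + 14x² − 27x + 60.
Step 2: lead(−18x⁴ − 36x³ + 14x² − 27x + 60) ÷ lead(D) = −18x⁴ ÷ −3x = 6x³. Subtract (6x³)·D = −18x⁴ − 48x³. Remainder: 12x³ + 14x² − 27x + 60.
Step 3: lead(12x³ + 14x² − 27x + 60) ÷ lead(D) = 12x³ ÷ −3x = −4x². Subtract (−4x²)·D = 12x³ + 32x². Remainder: −18x² − 27x + 60.
Step 4: lead(−18x² − 27x + 60) ÷ lead(D) = −18x² ÷ −3x = 6x. Subtract (6x)·D = −18x² − 48x. Remainder: 21x + 60.
Step 5: lead(21x + 60) ÷ lead(D) = 21x ÷ −3x = −7. Subtract (−7)·D = 21x + 56. Remainder: 4.

R = [4]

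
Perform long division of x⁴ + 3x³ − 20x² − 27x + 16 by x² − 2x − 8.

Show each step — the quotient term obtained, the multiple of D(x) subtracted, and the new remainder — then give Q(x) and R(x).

Step 1: lead(x⁴ + 3x³ − 20x² − 27x + 16) ÷ lead(D) = x⁴ ÷ x² = x². Subtract (x²)·D = x⁴ − 2x³ − 8x². Remainder: 5x³ − 12x² − 27x + 16.
Step 2: lead(5x³ − 12x² − 27x + 16) ÷ lead(D) = 5x³ ÷ x² = 5x. Subtract (5x)·D = 5x³ − 10x² − 40x. Remainder: −2x² + 13x + 16.
Step 3: lead(−2x² + 13x + 16) ÷ lead(D) = −2x² ÷ x² = −2. Subtract (−2)·D = −2x² + 4x + 16. Remainder: 9x.

Q(x) = x² + 5x − 2; R(x) = 9x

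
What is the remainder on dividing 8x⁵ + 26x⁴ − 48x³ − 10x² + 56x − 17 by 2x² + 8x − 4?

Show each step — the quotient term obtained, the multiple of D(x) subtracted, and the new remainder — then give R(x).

Step 1: lead(8x⁵ + 26x⁴ − 48x³ − 10x² + 56x − 17) ÷ lead(D) = 8x⁵ ÷ 2x² = 4x³. Subtract (4x³)·D = 8x⁵ + 32x⁴ − 16x³. Remainder: −6x⁴ − 32x³ − 10x² + 56x − 17.
Step 2: lead(−6x⁴ − 32x³ − 10x² + 56x − 17) ÷ lead(D) = −6x⁴ ÷ 2x² = −3x². Subtract (−3x²)·D = −6x⁴ − 24x³ + 12x². Remainder: −8x³ − 22x² + 56x − 17.
Step 3: lead(−8x³ − 22x² + 56x − 17) ÷ lead(D) = −8x³ ÷ 2x² = −4x. Subtract (−4x)·D = −8x³ − 32x² + 16x. Remainder: 10x² + 40x − 17.
Step 4: lead(10x² + 40x − 17) ÷ lead(D) = 10x² ÷ 2x² = 5. Subtract (5)·D = 10x² + 40x − 20. Remainder: 3.

R(x) = 3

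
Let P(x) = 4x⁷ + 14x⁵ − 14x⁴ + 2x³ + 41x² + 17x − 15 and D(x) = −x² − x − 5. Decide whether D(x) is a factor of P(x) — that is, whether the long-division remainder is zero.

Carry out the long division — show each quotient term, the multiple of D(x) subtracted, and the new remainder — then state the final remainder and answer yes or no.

R(x) = 0, so D(x) is a factor of P(x). yes

Step 1: lead(4x⁷ + 14x⁵ − 14x⁴ + 2x³ + 41x² + 17x − 15) ÷ lead(D) = 4x⁷ ÷ −x² = −4x⁵. Subtract (−4x⁵)·D = 4x⁷ + 4x⁶ + 20x⁵. Remainder: −4x⁶ − 6x⁵ − 14x⁴ + 2x³ + 41x² + 17x − 15.
Step 2: lead(−4x⁶ − 6x⁵ − 14x⁴ + 2x³ + 41x² + 17x − 15) ÷ lead(D) = −4x⁶ ÷ −x² = 4x⁴. Subtract (4x⁴)·D = −4x⁶ − 4x⁵ − 20x⁴. Remainder: −2x⁵ + 6x⁴ + 2x³ + 41x² + 17x − 15.
Step 3: lead(−2x⁵ + 6x⁴ + 2x³ + 41x² + 17x − 15) ÷ lead(D) = −2x⁵ ÷ −x² = 2x³. Subtract (2x³)·D = −2x⁵ − 2x⁴ − 10x³. Remainder: 8x⁴ + 12x³ + 41x² + 17x − 15.
Step 4: lead(8x⁴ + 12x³ + 41x² + 17x − 15) ÷ lead(D) = 8x⁴ ÷ −x² = −8x². Subtract (−8x²)·D = 8x⁴ + 8x³ + 40x². Remainder: 4x³ + x² + 17x − 15.
Step 5: lead(4x³ + x² + 17x − 15) ÷ lead(D) = 4x³ ÷ −x² = −4x. Subtract (−4x)·D = 4x³ + 4x² + 20x. Remainder: −3x² − 3x − 15.
Step 6: lead(−3x² − 3x − 15) ÷ lead(D) = −3x² ÷ −x² = 3. Subtract (3)·D = −3x² − 3x − 15. Remainder: 0.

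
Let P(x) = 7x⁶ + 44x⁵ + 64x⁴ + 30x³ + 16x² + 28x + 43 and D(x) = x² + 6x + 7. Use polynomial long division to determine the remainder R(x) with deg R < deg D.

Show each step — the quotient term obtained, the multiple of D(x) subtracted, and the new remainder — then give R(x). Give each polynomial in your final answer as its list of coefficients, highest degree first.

Step 1: lead(7x⁶ + 44x⁵ + 64x⁴ + 30x³ + 16x² + 28x + 43) ÷ lead(D) = 7x⁶ ÷ x² = 7x⁴. Subtract (7x⁴)·D = 7x⁶ + 42x⁵ + 49x⁴. Remainder: 2x⁵ + 15x⁴ + 30x³ + 16x² + 28x + 43.
Step 2: lead(2x⁵ + 15x⁴ + 30x³ + 16x² + 28x + 43) ÷ lead(D) = 2x⁵ ÷ x² = 2x³. Subtract (2x³)·D = 2x⁵ + 12x⁴ + 14x³. Remainder: 3x⁴ + 16x³ + 16x² + 28x + 43.
Step 3: lead(3x⁴ + 16x³ + 16x² + 28x + 43) ÷ lead(D) = 3x⁴ ÷ x² = 3x². Subtract (3x²)·D = 3x⁴ + 18x³ + 21x². Remainder: −2x³ − 5x² + 28x + 43.
Step 4: lead(−2x³ − 5x² + 28x + 43) ÷ lead(D) = −2x³ ÷ x² = −2x. Subtract (−2x)·D = −2x³ − 12x² − 14x. Remainder: 7x² + 42x + 43.
Step 5: lead(7x² + 42x + 43) ÷ lead(D) = 7x² ÷ x² = 7. Subtract (7)·D = 7x² + 42x + 49. Remainder: −6.

R = [-6]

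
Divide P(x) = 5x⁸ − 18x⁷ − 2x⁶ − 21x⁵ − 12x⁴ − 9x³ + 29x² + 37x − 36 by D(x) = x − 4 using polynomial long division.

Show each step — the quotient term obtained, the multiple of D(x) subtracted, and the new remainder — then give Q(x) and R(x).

Q(x) = 5x⁷ + 2x⁶ + 6x⁵ + 3x⁴ − 9x² − 7x + 9; R(x) = 0

Step 1: lead(5x⁸ − 18x⁷ − 2x⁶ − 21x⁵ − 12x⁴ − 9x³ + 29x² + 37x − 36) ÷ lead(D) = 5x⁸ ÷ x = 5x⁷. Subtract (5x⁷)·D = 5x⁸ − 20x⁷. Remainder: 2x⁷ − 2x⁶ − 21x⁵ − 12x⁴ − 9x³ + 29x² + 37x − 36.
Step 2: lead(2x⁷ − 2x⁶ − 21x⁵ − 12x⁴ − 9x³ + 29x² + 37x − 36) ÷ lead(D) = 2x⁷ ÷ x = 2x⁶. Subtract (2x⁶)·D = 2x⁷ − 8x⁶. Remainder: 6x⁶ − 21x⁵ − 12x⁴ − 9x³ + 29x² + 37x − 36.
Step 3: lead(6x⁶ − 21x⁵ − 12x⁴ − 9x³ + 29x² + 37x − 36) ÷ lead(D) = 6x⁶ ÷ x = 6x⁵. Subtract (6x⁵)·D = 6x⁶ − 24x⁵. Remainder: 3x⁵ − 12x⁴ − 9x³ + 29x² + 37x − 36.
Step 4: lead(3x⁵ − 12x⁴ − 9x³ + 29x² + 37x − 36) ÷ lead(D) = 3x⁵ ÷ x = 3x⁴. Subtract (3x⁴)·D = 3x⁵ − 12x⁴. Remainder: −9x³ + 29x² + 37x − 36.
Step 5: lead(−9x³ + 29x² + 37x − 36) ÷ lead(D) = −9x³ ÷ x = −9x². Subtract (−9x²)·D = −9x³ + 36x². Remainder: −7x² + 37x − 36.
Step 6: lead(−7x² + 37x − 36) ÷ lead(D) = −7x² ÷ x = −7x. Subtract (−7x)·D = −7x² + 28x. Remainder: 9x − 36.
Step 7: lead(9x − 36) ÷ lead(D) = 9x ÷ x = 9. Subtract (9)·D = 9x − 36. Remainder: 0.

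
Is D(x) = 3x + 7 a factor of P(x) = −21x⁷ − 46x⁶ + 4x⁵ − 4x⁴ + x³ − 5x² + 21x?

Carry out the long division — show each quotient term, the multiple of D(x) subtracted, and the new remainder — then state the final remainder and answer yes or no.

R(x) = 0, so D(x) is a factor of P(x). yes

Step 1: lead(−21x⁷ − 46x⁶ + 4x⁵ − 4x⁴ + x³ − 5x² + 21x) ÷ lead(D) = −21x⁷ ÷ 3x = −7x⁶. Subtract (−7x⁶)·D = −21x⁷ − 49x⁶. Remainder: 3x⁶ + 4x⁵ − 4x⁴ + x³ − 5x² + 21x.
Step 2: lead(3x⁶ + 4x⁵ − 4x⁴ + x³ − 5x² + 21x) ÷ lead(D) = 3x⁶ ÷ 3x = x⁵. Subtract (x⁵)·D = 3x⁶ + 7x⁵. Remainder: −3x⁵ − 4x⁴ + x³ − 5x² + 21x.
Step 3: lead(−3x⁵ − 4x⁴ + x³ − 5x² + 21x) ÷ lead(D) = −3x⁵ ÷ 3x = −x⁴. Subtract (−x⁴)·D = −3x⁵ − 7x⁴. Remainder: 3x⁴ + x³ − 5x² + 21x.
Step 4: lead(3x⁴ + x³ − 5x² + 21x) ÷ lead(D) = 3x⁴ ÷ 3x = x³. Subtract (x³)·D = 3x⁴ + 7x³. Remainder: −6x³ − 5x² + 21x.
Step 5: lead(−6x³ − 5x² + 21x) ÷ lead(D) = −6x³ ÷ 3x = −2x². Subtract (−2x²)·D = −6x³ − 14x². Remainder: 9x² + 21x.
Step 6: lead(9x² + 21x) ÷ lead(D) = 9x² ÷ 3x = 3x. Subtract (3x)·D = 9x² + 21x. Remainder: 0.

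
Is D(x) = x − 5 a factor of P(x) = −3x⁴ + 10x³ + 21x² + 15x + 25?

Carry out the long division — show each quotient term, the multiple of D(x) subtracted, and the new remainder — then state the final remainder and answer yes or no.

Step 1: lead(−3x⁴ + 10x³ + 21x² + 15x + 25) ÷ lead(D) = −3x⁴ ÷ x = −3x³. Subtract (−3x³)·D = −3x⁴ + 15x³. Remainder: −5x³ + 21x² + 15x + 25.
Step 2: lead(−5x³ + 21x² + 15x + 25) ÷ lead(D) = −5x³ ÷ x = −5x². Subtract (−5x²)·D = −5x³ + 25x². Remainder: −4x² + 15x + 25.
Step 3: lead(−4x² + 15x + 25) ÷ lead(D) = −4x² ÷ x = −4x. Subtract (−4x)·D = −4x² + 20x. Remainder: −5x + 25.
Step 4: lead(−5x + 25) ÷ lead(D) = −5x ÷ x = −5. Subtract (−5)·D = −5x + 25. Remainder: 0.

R(x) = 0, so D(x) is a factor of P(x). yes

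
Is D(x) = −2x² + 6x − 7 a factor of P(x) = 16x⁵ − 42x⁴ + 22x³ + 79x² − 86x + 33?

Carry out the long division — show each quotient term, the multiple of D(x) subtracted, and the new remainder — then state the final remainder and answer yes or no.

Step 1: lead(16x⁵ − 42x⁴ + 22x³ + 79x² − 86x + 33) ÷ lead(D) = 16x⁵ ÷ −2x² = −8x³. Subtract (−8x³)·D = 16x⁵ − 48x⁴ + 56x³. Remainder: 6x⁴ − 34x³ + 79x² − 86x + 33.
Step 2: lead(6x⁴ − 34x³ + 79x² − 86x + 33) ÷ lead(D) = 6x⁴ ÷ −2x² = −3x². Subtract (−3x²)·D = 6x⁴ − 18x³ + 21x². Remainder: −16x³ + 58x² − 86x + 33.
Step 3: lead(−16x³ + 58x² − 86x + 33) ÷ lead(D) = −16x³ ÷ −2x² = 8x. Subtract (8x)·D = −16x³ + 48x² − 56x. Remainder: 10x² − 30x + 33.
Step 4: lead(10x² − 30x + 33) ÷ lead(D) = 10x² ÷ −2x² = −5. Subtract (−5)·D = 10x² − 30x + 35. Remainder: −2.

R(x) = −2, so D(x) is not a factor of P(x). no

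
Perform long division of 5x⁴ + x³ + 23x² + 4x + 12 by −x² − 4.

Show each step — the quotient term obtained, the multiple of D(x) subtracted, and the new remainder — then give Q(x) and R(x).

Step 1: lead(5x⁴ + x³ + 23x² + 4x + 12) ÷ lead(D) = 5x⁴ ÷ −x² = −5x². Subtract (−5x²)·D = 5x⁴ + 20x². Remainder: x³ + 3x² + 4x + 12.
Step 2: lead(x³ + 3x² + 4x + 12) ÷ lead(D) = x³ ÷ −x² = −x. Subtract (−x)·D = x³ + 4x. Remainder: 3x² + 12.
Step 3: lead(3x² + 12) ÷ lead(D) = 3x² ÷ −x² = −3. Subtract (−3)·D = 3x² + 12. Remainder: 0.

Q(x) = −5x² − x − 3; R(x) = 0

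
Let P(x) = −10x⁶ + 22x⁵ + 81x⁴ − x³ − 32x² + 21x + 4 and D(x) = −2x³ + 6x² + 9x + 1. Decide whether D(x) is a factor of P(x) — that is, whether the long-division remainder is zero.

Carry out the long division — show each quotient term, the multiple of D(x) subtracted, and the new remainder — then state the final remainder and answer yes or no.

R(x) = 1, so D(x) is not a factor of P(x). no

Step 1: lead(−10x⁶ + 22x⁵ + 81x⁴ − x³ − 32x² + 21x + 4) ÷ lead(D) = −10x⁶ ÷ −2x³ = 5x³. Subtract (5x³)·D = −10x⁶ + 30x⁵ + 45x⁴ + 5x³. Remainder: −8x⁵ + 36x⁴ − 6x³ − 32x² + 21x + 4.
Step 2: lead(−8x⁵ + 36x⁴ − 6x³ − 32x² + 21x + 4) ÷ lead(D) = −8x⁵ ÷ −2x³ = 4x². Subtract (4x²)·D = −8x⁵ + 24x⁴ + 36x³ + 4x². Remainder: 12x⁴ − 42x³ − 36x² + 21x + 4.
Step 3: lead(12x⁴ − 42x³ − 36x² + 21x + 4) ÷ lead(D) = 12x⁴ ÷ −2x³ = −6x. Subtract (−6x)·D = 12x⁴ − 36x³ − 54x² − 6x. Remainder: −6x³ + 18x² + 27x + 4.
Step 4: lead(−6x³ + 18x² + 27x + 4) ÷ lead(D) = −6x³ ÷ −2x³ = 3. Subtract (3)·D = −6x³ + 18x² + 27x + 3. Remainder: 1.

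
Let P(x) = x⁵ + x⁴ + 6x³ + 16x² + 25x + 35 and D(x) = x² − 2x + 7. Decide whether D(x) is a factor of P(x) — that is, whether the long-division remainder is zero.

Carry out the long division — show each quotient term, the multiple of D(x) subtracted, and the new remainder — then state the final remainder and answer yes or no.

R(x) = 0, so D(x) is a factor of P(x). yes

Step 1: lead(x⁵ + x⁴ + 6x³ + 16x² + 25x + 35) ÷ lead(D) = x⁵ ÷ x² = x³. Subtract (x³)·D = x⁵ − 2x⁴ + 7x³. Remainder: 3x⁴ − x³ + 16x² + 25x + 35.
Step 2: lead(3x⁴ − x³ + 16x² + 25x + 35) ÷ lead(D) = 3x⁴ ÷ x² = 3x². Subtract (3x²)·D = 3x⁴ − 6x³ + 21x². Remainder: 5x³ − 5x² + 25x + 35.
Step 3: lead(5x³ − 5x² + 25x + 35) ÷ lead(D) = 5x³ ÷ x² = 5x. Subtract (5x)·D = 5x³ − 10x² + 35x. Remainder: 5x² − 10x + 35.
Step 4: lead(5x² − 10x + 35) ÷ lead(D) = 5x² ÷ x² = 5. Subtract (5)·D = 5x² − 10x + 35. Remainder: 0.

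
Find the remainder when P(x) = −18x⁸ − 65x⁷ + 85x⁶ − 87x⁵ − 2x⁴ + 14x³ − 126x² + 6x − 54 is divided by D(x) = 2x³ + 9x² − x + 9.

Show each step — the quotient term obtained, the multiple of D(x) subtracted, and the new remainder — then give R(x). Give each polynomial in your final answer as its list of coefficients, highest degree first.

R = [0]

Step 1: lead(−18x⁸ − 65x⁷ + 85x⁶ − 87x⁵ − 2x⁴ + 14x³ − 126x² + 6x − 54) ÷ lead(D) = −18x⁸ ÷ 2x³ = −9x⁵. Subtract (−9x⁵)·D = −18x⁸ − 81x⁷ + 9x⁶ − 81x⁵. Remainder: 16x⁷ + 76x⁶ − 6x⁵ − 2x⁴ + 14x³ − 126x² + 6x − 54.
Step 2: lead(16x⁷ + 76x⁶ − 6x⁵ − 2x⁴ + 14x³ − 126x² + 6x − 54) ÷ lead(D) = 16x⁷ ÷ 2x³ = 8x⁴. Subtract (8x⁴)·D = 16x⁷ + 72x⁶ − 8x⁵ + 72x⁴. Remainder: 4x⁶ + 2x⁵ − 74x⁴ + 14x³ − 126x² + 6x − 54.
Step 3: lead(4x⁶ + 2x⁵ − 74x⁴ + 14x³ − 126x² + 6x − 54) ÷ lead(D) = 4x⁶ ÷ 2x³ = 2x³. Subtract (2x³)·D = 4x⁶ + 18x⁵ − 2x⁴ + 18x³. Remainder: −16x⁵ − 72x⁴ − 4x³ − 126x² + 6x − 54.
Step 4: lead(−16x⁵ − 72x⁴ − 4x³ − 126x² + 6x − 54) ÷ lead(D) = −16x⁵ ÷ 2x³ = −8x². Subtract (−8x²)·D = −16x⁵ − 72x⁴ + 8x³ − 72x². Remainder: −12x³ − 54x² + 6x − 54.
Step 5: lead(−12x³ − 54x² + 6x − 54) ÷ lead(D) = −12x³ ÷ 2x³ = −6. Subtract (−6)·D = −12x³ − 54x² + 6x − 54. Remainder: 0.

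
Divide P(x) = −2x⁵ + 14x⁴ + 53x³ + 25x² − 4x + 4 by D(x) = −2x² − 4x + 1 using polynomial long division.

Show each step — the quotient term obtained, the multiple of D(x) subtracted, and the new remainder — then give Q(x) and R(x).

Q(x) = x³ − 9x² − 8x − 1; R(x) = 5

Step 1: lead(−2x⁵ + 14x⁴ + 53x³ + 25x² − 4x + 4) ÷ lead(D) = −2x⁵ ÷ −2x² = x³. Subtract (x³)·D = −2x⁵ − 4x⁴ + x³. Remainder: 18x⁴ + 52x³ + 25x² − 4x + 4.
Step 2: lead(18x⁴ + 52x³ + 25x² − 4x + 4) ÷ lead(D) = 18x⁴ ÷ −2x² = −9x². Subtract (−9x²)·D = 18x⁴ + 36x³ − 9x². Remainder: 16x³ + 34x² − 4x + 4.
Step 3: lead(16x³ + 34x² − 4x + 4) ÷ lead(D) = 16x³ ÷ −2x² = −8x. Subtract (−8x)·D = 16x³ + 32x² − 8x. Remainder: 2x² + 4x + 4.
Step 4: lead(2x² + 4x + 4) ÷ lead(D) = 2x² ÷ −2x² = −1. Subtract (−1)·D = 2x² + 4x − 1. Remainder: 5.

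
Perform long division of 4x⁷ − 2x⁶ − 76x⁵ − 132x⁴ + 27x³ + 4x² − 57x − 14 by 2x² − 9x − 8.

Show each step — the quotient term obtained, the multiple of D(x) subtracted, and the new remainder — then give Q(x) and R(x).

Q(x) = 2x⁵ + 8x⁴ + 6x³ − 7x² + 6x + 1; R(x) = −6

Step 1: lead(4x⁷ − 2x⁶ − 76x⁵ − 132x⁴ + 27x³ + 4x² − 57x − 14) ÷ lead(D) = 4x⁷ ÷ 2x² = 2x⁵. Subtract (2x⁵)·D = 4x⁷ − 18x⁶ − 16x⁵. Remainder: 16x⁶ − 60x⁵ − 132x⁴ + 27x³ + 4x² − 57x − 14.
Step 2: lead(16x⁶ − 60x⁵ − 132x⁴ + 27x³ + 4x² − 57x − 14) ÷ lead(D) = 16x⁶ ÷ 2x² = 8x⁴. Subtract (8x⁴)·D = 16x⁶ − 72x⁵ − 64x⁴. Remainder: 12x⁵ − 68x⁴ + 27x³ + 4x² − 57x − 14.
Step 3: lead(12x⁵ − 68x⁴ + 27x³ + 4x² − 57x − 14) ÷ lead(D) = 12x⁵ ÷ 2x² = 6x³. Subtract (6x³)·D = 12x⁵ − 54x⁴ − 48x³. Remainder: −14x⁴ + 75x³ + 4x² − 57x − 14.
Step 4: lead(−14x⁴ + 75x³ + 4x² − 57x − 14) ÷ lead(D) = −14x⁴ ÷ 2x² = −7x². Subtract (−7x²)·D = −14x⁴ + 63x³ + 56x². Remainder: 12x³ − 52x² − 57x − 14.
Step 5: lead(12x³ − 52x² − 57x − 14) ÷ lead(D) = 12x³ ÷ 2x² = 6x. Subtract (6x)·D = 12x³ − 54x² − 48x. Remainder: 2x² − 9x − 14.
Step 6: lead(2x² − 9x − 14) ÷ lead(D) = 2x² ÷ 2x² = 1. Subtract (1)·D = 2x² − 9x − 8. Remainder: −6.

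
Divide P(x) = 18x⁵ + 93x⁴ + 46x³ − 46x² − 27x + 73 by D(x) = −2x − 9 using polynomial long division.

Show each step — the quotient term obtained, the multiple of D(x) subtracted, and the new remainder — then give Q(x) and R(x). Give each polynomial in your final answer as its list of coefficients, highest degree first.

Step 1: lead(18x⁵ + 93x⁴ + 46x³ − 46x² − 27x + 73) ÷ lead(D) = 18x⁵ ÷ −2x = −9x⁴. Subtract (−9x⁴)·D = 18x⁵ + 81x⁴. Remainder: 12x⁴ + 46x³ − 46x² − 27x + 73.
Step 2: lead(12x⁴ + 46x³ − 46x² − 27x + 73) ÷ lead(D) = 12x⁴ ÷ −2x = −6x³. Subtract (−6x³)·D = 12x⁴ + 54x³. Remainder: −8x³ − 46x² − 27x + 73.
Step 3: lead(−8x³ − 46x² − 27x + 73) ÷ lead(D) = −8x³ ÷ −2x = 4x². Subtract (4x²)·D = −8x³ − 36x². Remainder: −10x² − 27x + 73.
Step 4: lead(−10x² − 27x + 73) ÷ lead(D) = −10x² ÷ −2x = 5x. Subtract (5x)·D = −10x² − 45x. Remainder: 18x + 73.
Step 5: lead(18x + 73) ÷ lead(D) = 18x ÷ −2x = −9. Subtract (−9)·D = 18x + 81. Remainder: −8.

Q = [-9, -6, 4, 5, -9]; R = [-8]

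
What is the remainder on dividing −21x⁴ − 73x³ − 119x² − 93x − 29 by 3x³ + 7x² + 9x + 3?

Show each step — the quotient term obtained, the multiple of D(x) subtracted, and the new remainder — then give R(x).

R(x) = −5

Step 1: lead(−21x⁴ − 73x³ − 119x² − 93x − 29) ÷ lead(D) = −21x⁴ ÷ 3x³ = −7x. Subtract (−7x)·D = −21x⁴ − 49x³ − 63x² − 21x. Remainder: −24x³ − 56x² − 72x − 29.
Step 2: lead(−24x³ − 56x² − 72x − 29) ÷ lead(D) = −24x³ ÷ 3x³ = −8. Subtract (−8)·D = −24x³ − 56x² − 72x − 24. Remainder: −5.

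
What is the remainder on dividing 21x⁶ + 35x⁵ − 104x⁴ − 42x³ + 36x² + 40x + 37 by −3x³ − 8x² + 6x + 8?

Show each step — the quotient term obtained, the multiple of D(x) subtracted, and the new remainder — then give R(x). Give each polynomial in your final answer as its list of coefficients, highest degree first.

R = [5]

Step 1: lead(21x⁶ + 35x⁵ − 104x⁴ − 42x³ + 36x² + 40x + 37) ÷ lead(D) = 21x⁶ ÷ −3x³ = −7x³. Subtract (−7x³)·D = 21x⁶ + 56x⁵ − 42x⁴ − 56x³. Remainder: −21x⁵ − 62x⁴ + 14x³ + 36x² + 40x + 37.
Step 2: lead(−21x⁵ − 62x⁴ + 14x³ + 36x² + 40x + 37) ÷ lead(D) = −21x⁵ ÷ −3x³ = 7x². Subtract (7x²)·D = −21x⁵ − 56x⁴ + 42x³ + 56x². Remainder: −6x⁴ − 28x³ − 20x² + 40x + 37.
Step 3: lead(−6x⁴ − 28x³ − 20x² + 40x + 37) ÷ lead(D) = −6x⁴ ÷ −3x³ = 2x. Subtract (2x)·D = −6x⁴ − 16x³ + 12x² + 16x. Remainder: −12x³ − 32x² + 24x + 37.
Step 4: lead(−12x³ − 32x² + 24x + 37) ÷ lead(D) = −12x³ ÷ −3x³ = 4. Subtract (4)·D = −12x³ − 32x² + 24x + 32. Remainder: 5.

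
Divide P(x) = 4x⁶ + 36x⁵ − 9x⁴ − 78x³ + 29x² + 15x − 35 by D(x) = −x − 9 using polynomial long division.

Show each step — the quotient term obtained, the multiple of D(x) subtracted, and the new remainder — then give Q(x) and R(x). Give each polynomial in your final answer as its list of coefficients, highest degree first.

Step 1: lead(4x⁶ + 36x⁵ − 9x⁴ − 78x³ + 29x² + 15x − 35) ÷ lead(D) = 4x⁶ ÷ −x = −4x⁵. Subtract (−4x⁵)·D = 4x⁶ + 36x⁵. Remainder: −9x⁴ − 78x³ + 29x² + 15x − 35.
Step 2: lead(−9x⁴ − 78x³ + 29x² + 15x − 35) ÷ lead(D) = −9x⁴ ÷ −x = 9x³. Subtract (9x³)·D = −9x⁴ − 81x³. Remainder: 3x³ + 29x² + 15x − 35.
Step 3: lead(3x³ + 29x² + 15x − 35) ÷ lead(D) = 3x³ ÷ −x = −3x². Subtract (−3x²)·D = 3x³ + 27x². Remainder: 2x² + 15x − 35.
Step 4: lead(2x² + 15x − 35) ÷ lead(D) = 2x² ÷ −x = −2x. Subtract (−2x)·D = 2x² + 18x. Remainder: −3x − 35.
Step 5: lead(−3x − 35) ÷ lead(D) = −3x ÷ −x = 3. Subtract (3)·D = −3x − 27. Remainder: −8.

Q = [-4, 0, 9, -3, -2, 3]; R = [-8]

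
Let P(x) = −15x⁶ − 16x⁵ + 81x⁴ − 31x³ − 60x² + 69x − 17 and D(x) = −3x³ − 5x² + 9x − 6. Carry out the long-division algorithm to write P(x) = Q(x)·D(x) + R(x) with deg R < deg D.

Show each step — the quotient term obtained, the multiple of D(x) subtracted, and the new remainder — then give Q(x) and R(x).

Q(x) = 5x³ − 3x² − 7x + 3; R(x) = 1

Step 1: lead(−15x⁶ − 16x⁵ + 81x⁴ − 31x³ − 60x² + 69x − 17) ÷ lead(D) = −15x⁶ ÷ −3x³ = 5x³. Subtract (5x³)·D = −15x⁶ − 25x⁵ + 45x⁴ − 30x³. Remainder: 9x⁵ + 36x⁴ − x³ − 60x² + 69x − 17.
Step 2: lead(9x⁵ + 36x⁴ − x³ − 60x² + 69x − 17) ÷ lead(D) = 9x⁵ ÷ −3x³ = −3x². Subtract (−3x²)·D = 9x⁵ + 15x⁴ − 27x³ + 18x². Remainder: 21x⁴ + 26x³ − 78x² + 69x − 17.
Step 3: lead(21x⁴ + 26x³ − 78x² + 69x − 17) ÷ lead(D) = 21x⁴ ÷ −3x³ = −7x. Subtract (−7x)·D = 21x⁴ + 35x³ − 63x² + 42x. Remainder: −9x³ − 15x² + 27x − 17.
Step 4: lead(−9x³ − 15x² + 27x − 17) ÷ lead(D) = −9x³ ÷ −3x³ = 3. Subtract (3)·D = −9x³ − 15x² + 27x − 18. Remainder: 1.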